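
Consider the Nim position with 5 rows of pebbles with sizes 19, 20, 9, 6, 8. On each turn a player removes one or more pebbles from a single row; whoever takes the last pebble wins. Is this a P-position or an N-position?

P-position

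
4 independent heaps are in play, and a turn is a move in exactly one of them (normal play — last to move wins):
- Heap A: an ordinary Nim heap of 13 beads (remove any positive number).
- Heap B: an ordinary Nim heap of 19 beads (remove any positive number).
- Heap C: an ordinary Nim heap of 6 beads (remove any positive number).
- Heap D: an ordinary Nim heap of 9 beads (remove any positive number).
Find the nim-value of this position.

17

Heap A is a plain Nim heap of size 13, so its Grundy value is 13.
Heap B is a plain Nim heap of size 19, so its Grundy value is 19.
Heap C is a plain Nim heap of size 6, so its Grundy value is 6.
Heap D is a plain Nim heap of size 9, so its Grundy value is 9.
The value of a disjunctive sum is the nim-sum of the parts.
Combined value = 13 ⊕ 19 ⊕ 6 ⊕ 9 = 17.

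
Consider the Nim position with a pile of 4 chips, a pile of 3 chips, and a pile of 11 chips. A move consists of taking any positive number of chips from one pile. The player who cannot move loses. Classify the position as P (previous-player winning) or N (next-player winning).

Compute the nim-sum pairwise:
4 XOR 3 = 7
7 XOR 11 = 12
The nim-sum is 12 ≠ 0, so this is an N-position: the player to move can win.

N-position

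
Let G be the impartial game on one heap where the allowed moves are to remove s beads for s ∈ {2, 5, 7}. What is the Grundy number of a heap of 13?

0

Compute g(0), g(1), … for moves {2, 5, 7}:
k:     0  1  2  3  4  5  6  7  8  9 10 11 12 13
g(k):  0  0  1  1  0  2  1  3  2  2  0  3  1  0
So g(13) = 0.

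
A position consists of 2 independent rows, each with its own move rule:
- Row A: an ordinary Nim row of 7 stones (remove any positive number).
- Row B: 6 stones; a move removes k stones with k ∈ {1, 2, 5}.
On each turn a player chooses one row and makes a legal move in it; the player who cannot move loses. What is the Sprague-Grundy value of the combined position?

Row A is a plain Nim row of size 7, so its Grundy value is 7.
For row B, compute g(0), g(1), … with moves {1, 2, 5}:
g(0) = mex{} = 0
g(1) = mex{0} = 1
g(2) = mex{0,1} = 2
g(3) = mex{1,2} = 0
g(4) = mex{0,2} = 1
g(5) = mex{0,1} = 2
g(6) = mex{1,2} = 0
So g(6) = 0.
The value of a disjunctive sum is the nim-sum of the parts.
Combined value = 7 XOR 0 = 7.

7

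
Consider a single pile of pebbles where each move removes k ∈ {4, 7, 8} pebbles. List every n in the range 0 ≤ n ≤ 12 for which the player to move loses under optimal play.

0, 1, 2, 3, 12

Grundy values for subtraction set {4, 7, 8}:
g(0) = mex{} = 0
g(1) = mex{} = 0
g(2) = mex{} = 0
g(3) = mex{} = 0
g(4) = mex{0} = 1
g(5) = mex{0} = 1
g(6) = mex{0} = 1
g(7) = mex{0} = 1
g(8) = mex{0,1} = 2
g(9) = mex{0,1} = 2
g(10) = mex{0,1} = 2
g(11) = mex{0,1} = 2
g(12) = mex{1,2} = 0
The P-positions (g = 0) in 0..12 are 0, 1, 2, 3, 12.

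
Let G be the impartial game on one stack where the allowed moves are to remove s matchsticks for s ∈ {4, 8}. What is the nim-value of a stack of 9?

2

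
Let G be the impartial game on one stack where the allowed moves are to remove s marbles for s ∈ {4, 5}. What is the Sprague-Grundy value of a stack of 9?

Compute g(0), g(1), … for moves {4, 5}:
g(0) = mex{} = 0
g(1) = mex{} = 0
g(2) = mex{} = 0
g(3) = mex{} = 0
g(4) = mex{0} = 1
g(5) = mex{0} = 1
g(6) = mex{0} = 1
g(7) = mex{0} = 1
g(8) = mex{0,1} = 2
g(9) = mex{1} = 0
So g(9) = 0.

0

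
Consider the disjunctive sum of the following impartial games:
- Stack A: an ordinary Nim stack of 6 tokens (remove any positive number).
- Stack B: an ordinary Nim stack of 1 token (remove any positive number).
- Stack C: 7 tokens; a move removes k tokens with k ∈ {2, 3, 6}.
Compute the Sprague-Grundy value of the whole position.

6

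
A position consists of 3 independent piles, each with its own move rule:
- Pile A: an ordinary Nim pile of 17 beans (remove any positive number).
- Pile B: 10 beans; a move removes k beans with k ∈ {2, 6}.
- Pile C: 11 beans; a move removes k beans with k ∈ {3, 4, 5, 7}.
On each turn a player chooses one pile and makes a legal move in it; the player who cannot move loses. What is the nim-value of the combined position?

16

Pile A is a plain Nim pile of size 17, so its Grundy value is 17.
For pile B, compute g(0), g(1), … with moves {2, 6}:
k:     0  1  2  3  4  5  6  7  8  9 10
g(k):  0  0  1  1  0  0  1  1  0  0  1
So g(10) = 1.
For pile C, compute g(0), g(1), … with moves {3, 4, 5, 7}:
k:     0  1  2  3  4  5  6  7  8  9 10 11
g(k):  0  0  0  1  1  1  2  2  2  3  0  0
So g(11) = 0.
By the Sprague-Grundy theorem, the Grundy value of a sum of independent games is the XOR of the component values.
Combined value = 17 XOR 1 XOR 0 = 16.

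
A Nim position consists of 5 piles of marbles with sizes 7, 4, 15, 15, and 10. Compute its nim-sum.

Compute the nim-sum pairwise:
7 ^ 4 = 3
3 ^ 15 = 12
12 ^ 15 = 3
3 ^ 10 = 9

9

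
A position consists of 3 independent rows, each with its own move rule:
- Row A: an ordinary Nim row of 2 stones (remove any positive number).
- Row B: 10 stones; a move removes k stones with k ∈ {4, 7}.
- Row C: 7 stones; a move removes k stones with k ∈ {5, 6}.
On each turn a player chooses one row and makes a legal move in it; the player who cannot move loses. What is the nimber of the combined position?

Row A is a plain Nim row of size 2, so its Grundy value is 2.
Grundy values for row B (subtraction set {4, 7}):
g(0) = mex{} = 0
g(1) = mex{} = 0
g(2) = mex{} = 0
g(3) = mex{} = 0
g(4) = mex{0} = 1
g(5) = mex{0} = 1
g(6) = mex{0} = 1
g(7) = mex{0} = 1
g(8) = mex{0,1} = 2
g(9) = mex{0,1} = 2
g(10) = mex{0,1} = 2
So g(10) = 2.
Grundy values for row C (subtraction set {5, 6}):
k:     0  1  2  3  4  5  6  7
g(k):  0  0  0  0  0  1  1  1
So g(7) = 1.
By the Sprague-Grundy theorem, the Grundy value of a sum of independent games is the XOR of the component values.
Combined value = 2 ⊕ 2 ⊕ 1 = 1.

1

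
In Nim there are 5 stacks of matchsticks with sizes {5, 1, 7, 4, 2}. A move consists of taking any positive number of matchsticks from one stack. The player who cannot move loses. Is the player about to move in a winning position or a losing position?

Write each in binary and XOR column by column:
  101  (5)
  001  (1)
  111  (7)
  100  (4)
  010  (2)
  ---
  101  (5)
The nim-sum is 5 ≠ 0, so this is an N-position: the player to move can win.

Winning position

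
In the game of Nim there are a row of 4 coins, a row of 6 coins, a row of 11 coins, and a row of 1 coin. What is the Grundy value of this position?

Compute the nim-sum pairwise:
4 ⊕ 6 = 2
2 ⊕ 11 = 9
9 ⊕ 1 = 8

8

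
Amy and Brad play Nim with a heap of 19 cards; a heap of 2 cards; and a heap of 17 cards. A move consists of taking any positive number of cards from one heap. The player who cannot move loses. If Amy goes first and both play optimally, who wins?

Write each in binary and XOR column by column:
  10011  (19)
  00010  (2)
  10001  (17)
  -----
  00000  (0)
The nim-sum is 0, so this is a P-position: the player to move is in a losing position under optimal play; Amy is about to move from it and so loses — Brad wins.

Brad wins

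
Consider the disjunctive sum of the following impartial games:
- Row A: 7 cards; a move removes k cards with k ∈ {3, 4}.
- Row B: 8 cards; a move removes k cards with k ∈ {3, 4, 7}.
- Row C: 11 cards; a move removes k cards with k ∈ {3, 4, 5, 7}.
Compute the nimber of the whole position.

2

Build the Grundy sequence for row A with g(k) = mex{g(k−s) : s ∈ {3, 4}, s ≤ k}:
k:     0  1  2  3  4  5  6  7
g(k):  0  0  0  1  1  1  2  0
So g(7) = 0.
For row B, compute g(0), g(1), … with moves {3, 4, 7}:
g(0) = mex{} = 0
g(1) = mex{} = 0
g(2) = mex{} = 0
g(3) = mex{0} = 1
g(4) = mex{0} = 1
g(5) = mex{0} = 1
g(6) = mex{0,1} = 2
g(7) = mex{0,1} = 2
g(8) = mex{0,1} = 2
So g(8) = 2.
For row C, compute g(0), g(1), … with moves {3, 4, 5, 7}:
k:     0  1  2  3  4  5  6  7  8  9 10 11
g(k):  0  0  0  1  1  1  2  2  2  3  0  0
So g(11) = 0.
The value of a disjunctive sum is the nim-sum of the parts.
Combined value = 0 ⊕ 2 ⊕ 0 = 2.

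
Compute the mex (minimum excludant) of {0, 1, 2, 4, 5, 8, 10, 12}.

3

The values 0, 1, 2 are all present; 3 is the first non-negative integer missing from the set.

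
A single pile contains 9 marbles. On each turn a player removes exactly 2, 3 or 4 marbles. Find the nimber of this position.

1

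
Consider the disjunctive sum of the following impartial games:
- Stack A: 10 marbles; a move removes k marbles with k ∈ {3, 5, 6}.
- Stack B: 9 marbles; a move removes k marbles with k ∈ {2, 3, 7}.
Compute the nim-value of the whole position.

2

For stack A, compute g(0), g(1), … with moves {3, 5, 6}:
g(0) = mex{} = 0
g(1) = mex{} = 0
g(2) = mex{} = 0
g(3) = mex{0} = 1
g(4) = mex{0} = 1
g(5) = mex{0} = 1
g(6) = mex{0,1} = 2
g(7) = mex{0,1} = 2
g(8) = mex{0,1} = 2
g(9) = mex{1,2} = 0
g(10) = mex{1,2} = 0
So g(10) = 0.
For stack B, compute g(0), g(1), … with moves {2, 3, 7}:
g(0) = mex{} = 0
g(1) = mex{} = 0
g(2) = mex{0} = 1
g(3) = mex{0} = 1
g(4) = mex{0,1} = 2
g(5) = mex{1} = 0
g(6) = mex{1,2} = 0
g(7) = mex{0,2} = 1
g(8) = mex{0} = 1
g(9) = mex{0,1} = 2
So g(9) = 2.
By the Sprague-Grundy theorem, the Grundy value of a sum of independent games is the XOR of the component values.
Combined value = 0 XOR 2 = 2.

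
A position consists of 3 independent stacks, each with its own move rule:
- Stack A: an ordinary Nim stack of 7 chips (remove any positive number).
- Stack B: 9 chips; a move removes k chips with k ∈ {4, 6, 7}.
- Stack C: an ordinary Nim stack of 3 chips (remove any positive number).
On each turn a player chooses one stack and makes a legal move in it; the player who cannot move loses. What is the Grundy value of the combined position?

6

Stack A is a plain Nim stack of size 7, so its Grundy value is 7.
Build the Grundy sequence for stack B with g(k) = mex{g(k−s) : s ∈ {4, 6, 7}, s ≤ k}:
k:     0  1  2  3  4  5  6  7  8  9
g(k):  0  0  0  0  1  1  1  1  2  2
So g(9) = 2.
Stack C is a plain Nim stack of size 3, so its Grundy value is 3.
By the Sprague-Grundy theorem, the Grundy value of a sum of independent games is the XOR of the component values.
Combined value = 7 ⊕ 2 ⊕ 3 = 6.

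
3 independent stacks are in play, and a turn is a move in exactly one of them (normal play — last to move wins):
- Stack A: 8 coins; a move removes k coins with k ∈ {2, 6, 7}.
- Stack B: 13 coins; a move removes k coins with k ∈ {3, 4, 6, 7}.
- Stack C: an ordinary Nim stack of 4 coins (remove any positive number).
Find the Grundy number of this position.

For stack A, compute g(0), g(1), … with moves {2, 6, 7}:
k:     0  1  2  3  4  5  6  7  8
g(k):  0  0  1  1  0  0  1  1  2
So g(8) = 2.
For stack B, compute g(0), g(1), … with moves {3, 4, 6, 7}:
g(0) = mex{} = 0
g(1) = mex{} = 0
g(2) = mex{} = 0
g(3) = mex{0} = 1
g(4) = mex{0} = 1
g(5) = mex{0} = 1
g(6) = mex{0,1} = 2
g(7) = mex{0,1} = 2
g(8) = mex{0,1} = 2
g(9) = mex{0,1,2} = 3
g(10) = mex{1,2} = 0
g(11) = mex{1,2} = 0
g(12) = mex{1,2,3} = 0
g(13) = mex{0,2,3} = 1
So g(13) = 1.
Stack C is a plain Nim stack of size 4, so its Grundy value is 4.
By the Sprague-Grundy theorem, the Grundy value of a sum of independent games is the XOR of the component values.
Combined value = 2 XOR 1 XOR 4 = 7.

7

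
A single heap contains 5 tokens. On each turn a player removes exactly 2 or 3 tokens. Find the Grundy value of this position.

0

Grundy values for subtraction set {2, 3}:
k:     0  1  2  3  4  5
g(k):  0  0  1  1  2  0
So g(5) = 0.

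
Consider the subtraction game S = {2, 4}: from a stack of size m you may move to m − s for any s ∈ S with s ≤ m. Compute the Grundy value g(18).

0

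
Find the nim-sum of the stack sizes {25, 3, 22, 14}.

2

Compute the nim-sum pairwise:
25 XOR 3 = 26
26 XOR 22 = 12
12 XOR 14 = 2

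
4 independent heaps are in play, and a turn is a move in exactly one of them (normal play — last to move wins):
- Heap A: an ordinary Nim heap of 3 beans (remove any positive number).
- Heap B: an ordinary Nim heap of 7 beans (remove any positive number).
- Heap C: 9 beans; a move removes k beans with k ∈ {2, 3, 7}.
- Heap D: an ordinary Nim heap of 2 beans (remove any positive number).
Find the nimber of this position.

4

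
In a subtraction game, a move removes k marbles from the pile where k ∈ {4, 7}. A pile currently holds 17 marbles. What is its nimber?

1

Grundy values for subtraction set {4, 7}:
k:     0  1  2  3  4  5  6  7  8  9 10 11 12 13 14 15 16 17
g(k):  0  0  0  0  1  1  1  1  2  2  2  0  0  0  0  1  1  1
So g(17) = 1.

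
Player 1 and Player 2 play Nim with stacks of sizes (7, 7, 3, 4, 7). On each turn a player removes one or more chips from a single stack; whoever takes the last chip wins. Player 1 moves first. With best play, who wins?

Player 2 wins

Write each in binary and XOR column by column:
  111  (7)
  111  (7)
  011  (3)
  100  (4)
  111  (7)
  ---
  000  (0)
The nim-sum is 0, so this is a P-position: the player to move is in a losing position under optimal play; Player 1 is about to move from it and so loses — Player 2 wins.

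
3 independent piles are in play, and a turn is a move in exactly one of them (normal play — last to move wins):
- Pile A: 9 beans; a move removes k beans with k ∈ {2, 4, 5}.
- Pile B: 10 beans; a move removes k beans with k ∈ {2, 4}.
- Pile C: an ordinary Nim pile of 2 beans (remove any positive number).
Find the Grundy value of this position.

1

For pile A, compute g(0), g(1), … with moves {2, 4, 5}:
g(0) = mex{} = 0
g(1) = mex{} = 0
g(2) = mex{0} = 1
g(3) = mex{0} = 1
g(4) = mex{0,1} = 2
g(5) = mex{0,1} = 2
g(6) = mex{0,1,2} = 3
g(7) = mex{1,2} = 0
g(8) = mex{1,2,3} = 0
g(9) = mex{0,2} = 1
So g(9) = 1.
Grundy values for pile B (subtraction set {2, 4}):
g(0) = mex{} = 0
g(1) = mex{} = 0
g(2) = mex{0} = 1
g(3) = mex{0} = 1
g(4) = mex{0,1} = 2
g(5) = mex{0,1} = 2
g(6) = mex{1,2} = 0
g(7) = mex{1,2} = 0
g(8) = mex{0,2} = 1
g(9) = mex{0,2} = 1
g(10) = mex{0,1} = 2
So g(10) = 2.
Pile C is a plain Nim pile of size 2, so its Grundy value is 2.
By the Sprague-Grundy theorem, the Grundy value of a sum of independent games is the XOR of the component values.
Combined value = 1 XOR 2 XOR 2 = 1.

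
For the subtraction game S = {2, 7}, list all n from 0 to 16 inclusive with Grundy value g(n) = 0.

0, 1, 4, 5, 9, 10, 13, 14

Compute g(0), g(1), … for moves {2, 7}:
k:     0  1  2  3  4  5  6  7  8  9 10 11 12 13 14 15 16
g(k):  0  0  1  1  0  0  1  1  2  0  0  1  1  0  0  1  1
The P-positions (g = 0) in 0..16 are 0, 1, 4, 5, 9, 10, 13, 14.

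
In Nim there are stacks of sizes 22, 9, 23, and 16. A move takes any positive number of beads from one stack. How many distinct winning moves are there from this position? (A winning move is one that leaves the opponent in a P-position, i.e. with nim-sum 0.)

3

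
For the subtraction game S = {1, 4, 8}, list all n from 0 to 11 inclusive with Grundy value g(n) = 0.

0, 2, 5, 7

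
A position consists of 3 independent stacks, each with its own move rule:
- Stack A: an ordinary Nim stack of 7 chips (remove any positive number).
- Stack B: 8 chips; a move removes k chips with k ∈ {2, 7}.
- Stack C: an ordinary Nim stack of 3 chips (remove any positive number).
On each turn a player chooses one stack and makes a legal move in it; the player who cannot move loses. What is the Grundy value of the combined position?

Stack A is a plain Nim stack of size 7, so its Grundy value is 7.
Grundy values for stack B (subtraction set {2, 7}):
k:     0  1  2  3  4  5  6  7  8
g(k):  0  0  1  1  0  0  1  1  2
So g(8) = 2.
Stack C is a plain Nim stack of size 3, so its Grundy value is 3.
The value of a disjunctive sum is the nim-sum of the parts.
Combined value = 7 XOR 2 XOR 3 = 6.

6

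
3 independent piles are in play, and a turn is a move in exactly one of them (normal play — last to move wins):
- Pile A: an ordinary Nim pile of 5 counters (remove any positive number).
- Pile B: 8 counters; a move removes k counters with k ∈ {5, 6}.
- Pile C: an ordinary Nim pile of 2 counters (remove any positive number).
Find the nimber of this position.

6

Pile A is a plain Nim pile of size 5, so its Grundy value is 5.
Grundy values for pile B (subtraction set {5, 6}):
k:     0  1  2  3  4  5  6  7  8
g(k):  0  0  0  0  0  1  1  1  1
So g(8) = 1.
Pile C is a plain Nim pile of size 2, so its Grundy value is 2.
By the Sprague-Grundy theorem, the Grundy value of a sum of independent games is the XOR of the component values.
Combined value = 5 ⊕ 1 ⊕ 2 = 6.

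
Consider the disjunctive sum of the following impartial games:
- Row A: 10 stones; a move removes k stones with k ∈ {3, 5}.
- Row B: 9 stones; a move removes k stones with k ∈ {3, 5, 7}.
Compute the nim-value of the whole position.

3

Grundy values for row A (subtraction set {3, 5}):
k:     0  1  2  3  4  5  6  7  8  9 10
g(k):  0  0  0  1  1  1  2  2  0  0  0
So g(10) = 0.
Build the Grundy sequence for row B with g(k) = mex{g(k−s) : s ∈ {3, 5, 7}, s ≤ k}:
g(0) = mex{} = 0
g(1) = mex{} = 0
g(2) = mex{} = 0
g(3) = mex{0} = 1
g(4) = mex{0} = 1
g(5) = mex{0} = 1
g(6) = mex{0,1} = 2
g(7) = mex{0,1} = 2
g(8) = mex{0,1} = 2
g(9) = mex{0,1,2} = 3
So g(9) = 3.
By the Sprague-Grundy theorem, the Grundy value of a sum of independent games is the XOR of the component values.
Combined value = 0 ⊕ 3 = 3.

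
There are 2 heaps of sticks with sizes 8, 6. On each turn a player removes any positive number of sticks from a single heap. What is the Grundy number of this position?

14

Compute the nim-sum pairwise:
8 ⊕ 6 = 14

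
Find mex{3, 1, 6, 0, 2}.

The values 0, 1, 2, 3 are all present; 4 is the first non-negative integer missing from the set.

4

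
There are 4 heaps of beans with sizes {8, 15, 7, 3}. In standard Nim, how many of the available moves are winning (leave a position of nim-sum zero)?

3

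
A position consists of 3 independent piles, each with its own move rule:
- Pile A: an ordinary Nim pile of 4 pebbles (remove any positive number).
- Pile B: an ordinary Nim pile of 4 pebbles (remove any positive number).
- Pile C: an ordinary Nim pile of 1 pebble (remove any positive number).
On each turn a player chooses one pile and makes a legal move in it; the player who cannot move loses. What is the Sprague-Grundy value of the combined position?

Pile A is a plain Nim pile of size 4, so its Grundy value is 4.
Pile B is a plain Nim pile of size 4, so its Grundy value is 4.
Pile C is a plain Nim pile of size 1, so its Grundy value is 1.
The value of a disjunctive sum is the nim-sum of the parts.
Combined value = 4 XOR 4 XOR 1 = 1.

1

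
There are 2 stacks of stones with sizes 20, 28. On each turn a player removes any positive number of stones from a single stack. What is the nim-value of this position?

Compute the nim-sum pairwise:
20 ⊕ 28 = 8

8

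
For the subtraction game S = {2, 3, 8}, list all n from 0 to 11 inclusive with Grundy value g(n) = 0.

0, 1, 5, 6, 10, 11

Compute g(0), g(1), … for moves {2, 3, 8}:
k:     0  1  2  3  4  5  6  7  8  9 10 11
g(k):  0  0  1  1  2  0  0  1  1  2  0  0
The P-positions (g = 0) in 0..11 are 0, 1, 5, 6, 10, 11.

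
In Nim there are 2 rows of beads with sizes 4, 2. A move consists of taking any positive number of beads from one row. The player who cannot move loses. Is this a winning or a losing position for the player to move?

Bitwise XOR of the heap sizes:
  100  (4)
  010  (2)
  ---
  110  (6)
The nim-sum is 6 ≠ 0, so this is an N-position: the player to move can win.

Winning position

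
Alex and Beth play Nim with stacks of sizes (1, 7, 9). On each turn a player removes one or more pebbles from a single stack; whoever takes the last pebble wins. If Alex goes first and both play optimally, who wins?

Alex wins

In binary:
  0001  (1)
  0111  (7)
  1001  (9)
  ----
  1111  (15)
The nim-sum is 15 ≠ 0, so this is an N-position: the player to move can win; Alex has a winning move.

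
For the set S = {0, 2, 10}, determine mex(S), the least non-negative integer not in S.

1

0 is in the set but 1 is not, so the mex is 1.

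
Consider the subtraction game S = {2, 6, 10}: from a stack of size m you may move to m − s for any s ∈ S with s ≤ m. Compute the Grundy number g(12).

0

Grundy values for subtraction set {2, 6, 10}:
g(0) = mex{} = 0
g(1) = mex{} = 0
g(2) = mex{0} = 1
g(3) = mex{0} = 1
g(4) = mex{1} = 0
g(5) = mex{1} = 0
g(6) = mex{0} = 1
g(7) = mex{0} = 1
g(8) = mex{1} = 0
g(9) = mex{1} = 0
g(10) = mex{0} = 1
g(11) = mex{0} = 1
g(12) = mex{1} = 0
So g(12) = 0.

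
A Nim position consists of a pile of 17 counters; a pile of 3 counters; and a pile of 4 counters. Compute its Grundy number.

Compute the nim-sum pairwise:
17 ⊕ 3 = 18
18 ⊕ 4 = 22

22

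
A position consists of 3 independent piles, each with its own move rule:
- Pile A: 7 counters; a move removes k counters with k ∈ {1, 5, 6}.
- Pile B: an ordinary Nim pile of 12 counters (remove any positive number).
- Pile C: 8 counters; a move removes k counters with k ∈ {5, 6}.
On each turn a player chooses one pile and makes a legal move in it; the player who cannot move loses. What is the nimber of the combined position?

14

For pile A, compute g(0), g(1), … with moves {1, 5, 6}:
k:     0  1  2  3  4  5  6  7
g(k):  0  1  0  1  0  1  2  3
So g(7) = 3.
Pile B is a plain Nim pile of size 12, so its Grundy value is 12.
Grundy values for pile C (subtraction set {5, 6}):
g(0) = mex{} = 0
g(1) = mex{} = 0
g(2) = mex{} = 0
g(3) = mex{} = 0
g(4) = mex{} = 0
g(5) = mex{0} = 1
g(6) = mex{0} = 1
g(7) = mex{0} = 1
g(8) = mex{0} = 1
So g(8) = 1.
The value of a disjunctive sum is the nim-sum of the parts.
Combined value = 3 XOR 12 XOR 1 = 14.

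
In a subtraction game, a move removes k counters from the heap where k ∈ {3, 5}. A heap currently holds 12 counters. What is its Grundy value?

1

Compute g(0), g(1), … for moves {3, 5}:
g(0) = mex{} = 0
g(1) = mex{} = 0
g(2) = mex{} = 0
g(3) = mex{0} = 1
g(4) = mex{0} = 1
g(5) = mex{0} = 1
g(6) = mex{0,1} = 2
g(7) = mex{0,1} = 2
g(8) = mex{1} = 0
g(9) = mex{1,2} = 0
g(10) = mex{1,2} = 0
g(11) = mex{0,2} = 1
g(12) = mex{0,2} = 1
So g(12) = 1.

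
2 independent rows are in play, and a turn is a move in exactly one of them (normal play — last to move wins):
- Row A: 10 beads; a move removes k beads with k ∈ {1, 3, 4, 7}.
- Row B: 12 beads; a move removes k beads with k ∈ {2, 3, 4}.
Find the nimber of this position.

Build the Grundy sequence for row A with g(k) = mex{g(k−s) : s ∈ {1, 3, 4, 7}, s ≤ k}:
g(0) = mex{} = 0
g(1) = mex{0} = 1
g(2) = mex{1} = 0
g(3) = mex{0} = 1
g(4) = mex{0,1} = 2
g(5) = mex{0,1,2} = 3
g(6) = mex{0,1,3} = 2
g(7) = mex{0,1,2} = 3
g(8) = mex{1,2,3} = 0
g(9) = mex{0,2,3} = 1
g(10) = mex{1,2,3} = 0
So g(10) = 0.
Build the Grundy sequence for row B with g(k) = mex{g(k−s) : s ∈ {2, 3, 4}, s ≤ k}:
k:     0  1  2  3  4  5  6  7  8  9 10 11 12
g(k):  0  0  1  1  2  2  0  0  1  1  2  2  0
So g(12) = 0.
By the Sprague-Grundy theorem, the Grundy value of a sum of independent games is the XOR of the component values.
Combined value = 0 ⊕ 0 = 0.

0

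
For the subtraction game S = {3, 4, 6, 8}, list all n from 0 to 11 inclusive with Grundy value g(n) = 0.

0, 1, 2, 11

Compute g(0), g(1), … for moves {3, 4, 6, 8}:
g(0) = mex{} = 0
g(1) = mex{} = 0
g(2) = mex{} = 0
g(3) = mex{0} = 1
g(4) = mex{0} = 1
g(5) = mex{0} = 1
g(6) = mex{0,1} = 2
g(7) = mex{0,1} = 2
g(8) = mex{0,1} = 2
g(9) = mex{0,1,2} = 3
g(10) = mex{0,1,2} = 3
g(11) = mex{1,2} = 0
The P-positions (g = 0) in 0..11 are 0, 1, 2, 11.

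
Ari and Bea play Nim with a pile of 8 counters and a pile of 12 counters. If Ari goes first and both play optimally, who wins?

Ari wins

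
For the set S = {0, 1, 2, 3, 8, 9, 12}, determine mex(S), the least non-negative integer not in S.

4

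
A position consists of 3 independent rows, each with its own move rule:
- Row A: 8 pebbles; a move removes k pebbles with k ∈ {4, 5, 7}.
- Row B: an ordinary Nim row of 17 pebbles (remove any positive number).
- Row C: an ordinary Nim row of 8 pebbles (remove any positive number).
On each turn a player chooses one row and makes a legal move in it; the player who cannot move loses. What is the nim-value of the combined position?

27

For row A, compute g(0), g(1), … with moves {4, 5, 7}:
g(0) = mex{} = 0
g(1) = mex{} = 0
g(2) = mex{} = 0
g(3) = mex{} = 0
g(4) = mex{0} = 1
g(5) = mex{0} = 1
g(6) = mex{0} = 1
g(7) = mex{0} = 1
g(8) = mex{0,1} = 2
So g(8) = 2.
Row B is a plain Nim row of size 17, so its Grundy value is 17.
Row C is a plain Nim row of size 8, so its Grundy value is 8.
By the Sprague-Grundy theorem, the Grundy value of a sum of independent games is the XOR of the component values.
Combined value = 2 XOR 17 XOR 8 = 27.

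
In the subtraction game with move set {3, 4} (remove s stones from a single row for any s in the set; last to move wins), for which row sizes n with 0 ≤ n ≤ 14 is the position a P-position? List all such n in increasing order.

Build the Grundy sequence with g(k) = mex{g(k−s) : s ∈ {3, 4}, s ≤ k}:
k:     0  1  2  3  4  5  6  7  8  9 10 11 12 13 14
g(k):  0  0  0  1  1  1  2  0  0  0  1  1  1  2  0
The P-positions (g = 0) in 0..14 are 0, 1, 2, 7, 8, 9, 14.

0, 1, 2, 7, 8, 9, 14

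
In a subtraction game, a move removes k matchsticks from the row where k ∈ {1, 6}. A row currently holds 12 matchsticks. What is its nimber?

Grundy values for subtraction set {1, 6}:
k:     0  1  2  3  4  5  6  7  8  9 10 11 12
g(k):  0  1  0  1  0  1  2  0  1  0  1  0  1
So g(12) = 1.

1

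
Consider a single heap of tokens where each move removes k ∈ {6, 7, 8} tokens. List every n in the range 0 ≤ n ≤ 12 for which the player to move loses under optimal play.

0, 1, 2, 3, 4, 5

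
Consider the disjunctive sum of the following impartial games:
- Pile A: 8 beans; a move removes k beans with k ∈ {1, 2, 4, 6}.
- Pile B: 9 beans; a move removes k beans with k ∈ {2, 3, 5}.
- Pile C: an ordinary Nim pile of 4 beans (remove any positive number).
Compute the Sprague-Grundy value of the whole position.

5

Grundy values for pile A (subtraction set {1, 2, 4, 6}):
k:     0  1  2  3  4  5  6  7  8
g(k):  0  1  2  0  1  2  3  4  0
So g(8) = 0.
For pile B, compute g(0), g(1), … with moves {2, 3, 5}:
k:     0  1  2  3  4  5  6  7  8  9
g(k):  0  0  1  1  2  2  3  0  0  1
So g(9) = 1.
Pile C is a plain Nim pile of size 4, so its Grundy value is 4.
The value of a disjunctive sum is the nim-sum of the parts.
Combined value = 0 XOR 1 XOR 4 = 5.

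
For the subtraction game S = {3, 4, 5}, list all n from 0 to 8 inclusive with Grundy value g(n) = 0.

0, 1, 2, 8

Grundy values for subtraction set {3, 4, 5}:
g(0) = mex{} = 0
g(1) = mex{} = 0
g(2) = mex{} = 0
g(3) = mex{0} = 1
g(4) = mex{0} = 1
g(5) = mex{0} = 1
g(6) = mex{0,1} = 2
g(7) = mex{0,1} = 2
g(8) = mex{1} = 0
The P-positions (g = 0) in 0..8 are 0, 1, 2, 8.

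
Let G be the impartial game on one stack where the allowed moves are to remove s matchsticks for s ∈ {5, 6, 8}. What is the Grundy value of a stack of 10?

2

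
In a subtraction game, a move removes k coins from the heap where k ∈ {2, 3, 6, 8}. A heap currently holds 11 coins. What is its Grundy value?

Grundy values for subtraction set {2, 3, 6, 8}:
k:     0  1  2  3  4  5  6  7  8  9 10 11
g(k):  0  0  1  1  2  0  3  1  2  2  0  3
So g(11) = 3.

3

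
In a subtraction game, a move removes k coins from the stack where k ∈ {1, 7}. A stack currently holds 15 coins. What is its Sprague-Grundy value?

1

Grundy values for subtraction set {1, 7}:
k:     0  1  2  3  4  5  6  7  8  9 10 11 12 13 14 15
g(k):  0  1  0  1  0  1  0  1  0  1  0  1  0  1  0  1
So g(15) = 1.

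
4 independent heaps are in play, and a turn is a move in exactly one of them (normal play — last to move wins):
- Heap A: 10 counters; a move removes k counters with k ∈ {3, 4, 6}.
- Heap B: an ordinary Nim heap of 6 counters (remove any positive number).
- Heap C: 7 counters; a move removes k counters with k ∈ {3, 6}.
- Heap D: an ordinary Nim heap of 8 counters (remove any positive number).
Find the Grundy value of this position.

12

Grundy values for heap A (subtraction set {3, 4, 6}):
k:     0  1  2  3  4  5  6  7  8  9 10
g(k):  0  0  0  1  1  1  2  2  2  0  0
So g(10) = 0.
Heap B is a plain Nim heap of size 6, so its Grundy value is 6.
Build the Grundy sequence for heap C with g(k) = mex{g(k−s) : s ∈ {3, 6}, s ≤ k}:
g(0) = mex{} = 0
g(1) = mex{} = 0
g(2) = mex{} = 0
g(3) = mex{0} = 1
g(4) = mex{0} = 1
g(5) = mex{0} = 1
g(6) = mex{0,1} = 2
g(7) = mex{0,1} = 2
So g(7) = 2.
Heap D is a plain Nim heap of size 8, so its Grundy value is 8.
The value of a disjunctive sum is the nim-sum of the parts.
Combined value = 0 XOR 6 XOR 2 XOR 8 = 12.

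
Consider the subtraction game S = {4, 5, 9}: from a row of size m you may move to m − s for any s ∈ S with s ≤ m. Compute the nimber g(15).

0

Grundy values for subtraction set {4, 5, 9}:
k:     0  1  2  3  4  5  6  7  8  9 10 11 12 13 14 15
g(k):  0  0  0  0  1  1  1  1  2  2  2  2  3  0  0  0
So g(15) = 0.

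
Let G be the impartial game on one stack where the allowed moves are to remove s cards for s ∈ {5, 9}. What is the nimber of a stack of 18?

Build the Grundy sequence with g(k) = mex{g(k−s) : s ∈ {5, 9}, s ≤ k}:
k:     0  1  2  3  4  5  6  7  8  9 10 11 12 13 14 15 16 17 18
g(k):  0  0  0  0  0  1  1  1  1  1  2  2  2  2  0  0  0  0  0
So g(18) = 0.

0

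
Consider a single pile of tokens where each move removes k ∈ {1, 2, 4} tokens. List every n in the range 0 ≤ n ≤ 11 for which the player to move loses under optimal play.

Compute g(0), g(1), … for moves {1, 2, 4}:
g(0) = mex{} = 0
g(1) = mex{0} = 1
g(2) = mex{0,1} = 2
g(3) = mex{1,2} = 0
g(4) = mex{0,2} = 1
g(5) = mex{0,1} = 2
g(6) = mex{1,2} = 0
g(7) = mex{0,2} = 1
g(8) = mex{0,1} = 2
g(9) = mex{1,2} = 0
g(10) = mex{0,2} = 1
g(11) = mex{0,1} = 2
The P-positions (g = 0) in 0..11 are 0, 3, 6, 9.

0, 3, 6, 9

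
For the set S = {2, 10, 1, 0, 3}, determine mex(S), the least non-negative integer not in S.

The values 0, 1, 2, 3 are all present; 4 is the first non-negative integer missing from the set.

4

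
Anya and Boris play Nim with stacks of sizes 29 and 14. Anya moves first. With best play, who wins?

Bitwise XOR of the heap sizes:
  11101  (29)
  01110  (14)
  -----
  10011  (19)
The nim-sum is 19 ≠ 0, so this is an N-position: the player to move can win; Anya has a winning move.

Anya wins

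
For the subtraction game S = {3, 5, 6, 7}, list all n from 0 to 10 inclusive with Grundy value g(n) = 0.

0, 1, 2, 10

Build the Grundy sequence with g(k) = mex{g(k−s) : s ∈ {3, 5, 6, 7}, s ≤ k}:
k:     0  1  2  3  4  5  6  7  8  9 10
g(k):  0  0  0  1  1  1  2  2  2  3  0
The P-positions (g = 0) in 0..10 are 0, 1, 2, 10.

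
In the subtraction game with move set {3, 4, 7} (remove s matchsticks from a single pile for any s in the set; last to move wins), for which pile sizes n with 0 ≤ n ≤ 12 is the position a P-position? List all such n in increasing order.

Compute g(0), g(1), … for moves {3, 4, 7}:
k:     0  1  2  3  4  5  6  7  8  9 10 11 12
g(k):  0  0  0  1  1  1  2  2  2  3  0  0  0
The P-positions (g = 0) in 0..12 are 0, 1, 2, 10, 11, 12.

0, 1, 2, 10, 11, 12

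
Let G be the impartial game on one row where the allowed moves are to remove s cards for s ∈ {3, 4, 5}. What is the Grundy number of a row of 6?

2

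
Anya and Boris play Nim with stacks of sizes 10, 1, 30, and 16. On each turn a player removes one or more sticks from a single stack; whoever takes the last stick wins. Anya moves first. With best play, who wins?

Compute the nim-sum pairwise:
10 ^ 1 = 11
11 ^ 30 = 21
21 ^ 16 = 5
The nim-sum is 5 ≠ 0, so this is an N-position: the player to move can win; Anya has a winning move.

Anya wins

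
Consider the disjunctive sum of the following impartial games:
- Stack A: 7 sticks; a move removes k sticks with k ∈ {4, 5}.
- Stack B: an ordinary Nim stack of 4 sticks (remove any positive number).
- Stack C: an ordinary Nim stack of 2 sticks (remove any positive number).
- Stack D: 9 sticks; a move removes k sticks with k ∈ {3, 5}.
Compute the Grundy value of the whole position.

Build the Grundy sequence for stack A with g(k) = mex{g(k−s) : s ∈ {4, 5}, s ≤ k}:
g(0) = mex{} = 0
g(1) = mex{} = 0
g(2) = mex{} = 0
g(3) = mex{} = 0
g(4) = mex{0} = 1
g(5) = mex{0} = 1
g(6) = mex{0} = 1
g(7) = mex{0} = 1
So g(7) = 1.
Stack B is a plain Nim stack of size 4, so its Grundy value is 4.
Stack C is a plain Nim stack of size 2, so its Grundy value is 2.
Build the Grundy sequence for stack D with g(k) = mex{g(k−s) : s ∈ {3, 5}, s ≤ k}:
k:     0  1  2  3  4  5  6  7  8  9
g(k):  0  0  0  1  1  1  2  2  0  0
So g(9) = 0.
By the Sprague-Grundy theorem, the Grundy value of a sum of independent games is the XOR of the component values.
Combined value = 1 XOR 4 XOR 2 XOR 0 = 7.

7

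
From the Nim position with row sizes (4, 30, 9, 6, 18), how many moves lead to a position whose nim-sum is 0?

Compute the nim-sum pairwise:
4 ⊕ 30 = 26
26 ⊕ 9 = 19
19 ⊕ 6 = 21
21 ⊕ 18 = 7
The overall nim-sum is X = 7. A row of size p has a winning move iff p XOR X < p (reduce it to p XOR X).
  4: 4 XOR 7 = 3 < 4 — winning move (to 3).
  30: 30 XOR 7 = 25 < 30 — winning move (to 25).
  9: 9 XOR 7 = 14 ≥ 9 — no move.
  6: 6 XOR 7 = 1 < 6 — winning move (to 1).
  18: 18 XOR 7 = 21 ≥ 18 — no move.
That gives 3 winning moves.

3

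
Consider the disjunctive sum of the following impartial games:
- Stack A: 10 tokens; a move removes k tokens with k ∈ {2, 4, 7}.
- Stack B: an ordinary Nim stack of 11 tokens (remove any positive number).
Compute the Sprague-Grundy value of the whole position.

9

For stack A, compute g(0), g(1), … with moves {2, 4, 7}:
k:     0  1  2  3  4  5  6  7  8  9 10
g(k):  0  0  1  1  2  2  0  3  1  0  2
So g(10) = 2.
Stack B is a plain Nim stack of size 11, so its Grundy value is 11.
By the Sprague-Grundy theorem, the Grundy value of a sum of independent games is the XOR of the component values.
Combined value = 2 XOR 11 = 9.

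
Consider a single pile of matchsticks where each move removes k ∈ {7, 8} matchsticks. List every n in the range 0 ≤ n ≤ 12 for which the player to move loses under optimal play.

Build the Grundy sequence with g(k) = mex{g(k−s) : s ∈ {7, 8}, s ≤ k}:
k:     0  1  2  3  4  5  6  7  8  9 10 11 12
g(k):  0  0  0  0  0  0  0  1  1  1  1  1  1
The P-positions (g = 0) in 0..12 are 0, 1, 2, 3, 4, 5, 6.

0, 1, 2, 3, 4, 5, 6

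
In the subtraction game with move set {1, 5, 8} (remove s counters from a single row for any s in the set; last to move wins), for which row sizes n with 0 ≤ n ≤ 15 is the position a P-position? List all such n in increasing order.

0, 2, 4, 6, 13, 15

Grundy values for subtraction set {1, 5, 8}:
k:     0  1  2  3  4  5  6  7  8  9 10 11 12 13 14 15
g(k):  0  1  0  1  0  1  0  1  2  3  2  3  2  0  1  0
The P-positions (g = 0) in 0..15 are 0, 2, 4, 6, 13, 15.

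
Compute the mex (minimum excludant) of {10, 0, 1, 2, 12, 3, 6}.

4

The values 0, 1, 2, 3 are all present; 4 is the first non-negative integer missing from the set.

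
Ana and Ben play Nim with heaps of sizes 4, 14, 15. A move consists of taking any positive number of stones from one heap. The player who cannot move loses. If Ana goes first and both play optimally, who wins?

Ana wins

Nim-sum: 4 ⊕ 14 ⊕ 15 = 5.
The nim-sum is 5 ≠ 0, so this is an N-position: the player to move can win; Ana has a winning move.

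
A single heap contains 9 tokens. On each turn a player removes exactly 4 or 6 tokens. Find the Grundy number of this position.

2

Compute g(0), g(1), … for moves {4, 6}:
g(0) = mex{} = 0
g(1) = mex{} = 0
g(2) = mex{} = 0
g(3) = mex{} = 0
g(4) = mex{0} = 1
g(5) = mex{0} = 1
g(6) = mex{0} = 1
g(7) = mex{0} = 1
g(8) = mex{0,1} = 2
g(9) = mex{0,1} = 2
So g(9) = 2.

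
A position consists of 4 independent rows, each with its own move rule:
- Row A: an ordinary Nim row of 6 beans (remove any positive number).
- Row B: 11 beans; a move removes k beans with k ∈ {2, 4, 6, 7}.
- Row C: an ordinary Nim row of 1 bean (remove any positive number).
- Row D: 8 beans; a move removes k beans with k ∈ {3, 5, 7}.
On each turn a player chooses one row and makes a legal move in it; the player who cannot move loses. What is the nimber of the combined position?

4

Row A is a plain Nim row of size 6, so its Grundy value is 6.
For row B, compute g(0), g(1), … with moves {2, 4, 6, 7}:
g(0) = mex{} = 0
g(1) = mex{} = 0
g(2) = mex{0} = 1
g(3) = mex{0} = 1
g(4) = mex{0,1} = 2
g(5) = mex{0,1} = 2
g(6) = mex{0,1,2} = 3
g(7) = mex{0,1,2} = 3
g(8) = mex{0,1,2,3} = 4
g(9) = mex{1,2,3} = 0
g(10) = mex{1,2,3,4} = 0
g(11) = mex{0,2,3} = 1
So g(11) = 1.
Row C is a plain Nim row of size 1, so its Grundy value is 1.
For row D, compute g(0), g(1), … with moves {3, 5, 7}:
k:     0  1  2  3  4  5  6  7  8
g(k):  0  0  0  1  1  1  2  2  2
So g(8) = 2.
The value of a disjunctive sum is the nim-sum of the parts.
Combined value = 6 ⊕ 1 ⊕ 1 ⊕ 2 = 4.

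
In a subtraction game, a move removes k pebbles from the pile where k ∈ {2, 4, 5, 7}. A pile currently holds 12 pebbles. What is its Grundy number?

Build the Grundy sequence with g(k) = mex{g(k−s) : s ∈ {2, 4, 5, 7}, s ≤ k}:
k:     0  1  2  3  4  5  6  7  8  9 10 11 12
g(k):  0  0  1  1  2  2  3  3  4  0  0  1  1
So g(12) = 1.

1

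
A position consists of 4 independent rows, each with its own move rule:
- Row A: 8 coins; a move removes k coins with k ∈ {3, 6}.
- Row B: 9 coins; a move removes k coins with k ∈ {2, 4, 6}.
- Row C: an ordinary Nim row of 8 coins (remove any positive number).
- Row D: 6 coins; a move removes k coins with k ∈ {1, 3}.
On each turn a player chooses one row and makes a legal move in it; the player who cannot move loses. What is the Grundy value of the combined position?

10

For row A, compute g(0), g(1), … with moves {3, 6}:
k:     0  1  2  3  4  5  6  7  8
g(k):  0  0  0  1  1  1  2  2  2
So g(8) = 2.
Grundy values for row B (subtraction set {2, 4, 6}):
k:     0  1  2  3  4  5  6  7  8  9
g(k):  0  0  1  1  2  2  3  3  0  0
So g(9) = 0.
Row C is a plain Nim row of size 8, so its Grundy value is 8.
For row D, compute g(0), g(1), … with moves {1, 3}:
g(0) = mex{} = 0
g(1) = mex{0} = 1
g(2) = mex{1} = 0
g(3) = mex{0} = 1
g(4) = mex{1} = 0
g(5) = mex{0} = 1
g(6) = mex{1} = 0
So g(6) = 0.
The value of a disjunctive sum is the nim-sum of the parts.
Combined value = 2 XOR 0 XOR 8 XOR 0 = 10.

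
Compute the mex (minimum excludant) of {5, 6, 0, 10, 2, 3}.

0 is in the set but 1 is not, so the mex is 1.

1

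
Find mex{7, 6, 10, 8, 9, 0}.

1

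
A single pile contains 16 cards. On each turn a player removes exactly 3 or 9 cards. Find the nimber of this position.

1

Grundy values for subtraction set {3, 9}:
k:     0  1  2  3  4  5  6  7  8  9 10 11 12 13 14 15 16
g(k):  0  0  0  1  1  1  0  0  0  1  1  1  0  0  0  1  1
So g(16) = 1.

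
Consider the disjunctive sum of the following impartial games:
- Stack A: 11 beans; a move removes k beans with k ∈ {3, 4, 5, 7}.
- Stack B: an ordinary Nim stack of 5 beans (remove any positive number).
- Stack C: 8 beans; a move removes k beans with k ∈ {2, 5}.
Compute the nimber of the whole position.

5

For stack A, compute g(0), g(1), … with moves {3, 4, 5, 7}:
k:     0  1  2  3  4  5  6  7  8  9 10 11
g(k):  0  0  0  1  1  1  2  2  2  3  0  0
So g(11) = 0.
Stack B is a plain Nim stack of size 5, so its Grundy value is 5.
Build the Grundy sequence for stack C with g(k) = mex{g(k−s) : s ∈ {2, 5}, s ≤ k}:
k:     0  1  2  3  4  5  6  7  8
g(k):  0  0  1  1  0  2  1  0  0
So g(8) = 0.
The value of a disjunctive sum is the nim-sum of the parts.
Combined value = 0 ⊕ 5 ⊕ 0 = 5.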